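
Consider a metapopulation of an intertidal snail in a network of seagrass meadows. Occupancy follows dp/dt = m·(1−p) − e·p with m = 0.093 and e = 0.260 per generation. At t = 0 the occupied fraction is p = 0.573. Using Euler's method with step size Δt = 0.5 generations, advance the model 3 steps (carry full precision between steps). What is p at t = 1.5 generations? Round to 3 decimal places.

Update rule: p ← p + [m·(1−p) − e·p]·Δt with Δt = 0.5.
step 1: Δp = -0.05463, p = 0.51837
step 2: Δp = -0.04499, p = 0.47337
step 3: Δp = -0.03705, p = 0.43632

0.436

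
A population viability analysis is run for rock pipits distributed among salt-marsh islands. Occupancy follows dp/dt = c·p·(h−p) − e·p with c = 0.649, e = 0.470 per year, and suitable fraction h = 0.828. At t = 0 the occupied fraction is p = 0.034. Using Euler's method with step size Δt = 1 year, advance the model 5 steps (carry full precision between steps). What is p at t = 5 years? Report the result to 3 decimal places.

Update rule: p ← p + [c·p·(h−p) − e·p]·Δt with Δt = 1.
p: 0.03400 → 0.03554  (Δp = +0.00154)
p: 0.03554 → 0.03712  (Δp = +0.00157)
p: 0.03712 → 0.03872  (Δp = +0.00161)
p: 0.03872 → 0.04036  (Δp = +0.00164)
p: 0.04036 → 0.04202  (Δp = +0.00166)

0.042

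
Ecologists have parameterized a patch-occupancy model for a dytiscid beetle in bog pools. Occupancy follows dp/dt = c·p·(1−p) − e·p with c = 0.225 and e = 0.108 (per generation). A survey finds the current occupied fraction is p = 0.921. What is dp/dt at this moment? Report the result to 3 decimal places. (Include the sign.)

-0.083

Colonization term: c·p·(1−p) = 0.225×0.921×0.0790 = 0.01637.
Extinction term: e·p = 0.09947.
dp/dt = 0.01637 − 0.09947 = -0.08310.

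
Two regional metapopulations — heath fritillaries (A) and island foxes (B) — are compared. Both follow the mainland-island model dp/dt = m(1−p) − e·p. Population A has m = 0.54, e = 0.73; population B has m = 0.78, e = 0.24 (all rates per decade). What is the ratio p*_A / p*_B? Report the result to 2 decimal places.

A: p*_A = m/(m+e) = 0.54/1.2700 = 0.4252.
B: p*_B = 0.78/1.0200 = 0.7647.
p*_A / p*_B = 0.4252/0.7647 = 0.5560.

0.56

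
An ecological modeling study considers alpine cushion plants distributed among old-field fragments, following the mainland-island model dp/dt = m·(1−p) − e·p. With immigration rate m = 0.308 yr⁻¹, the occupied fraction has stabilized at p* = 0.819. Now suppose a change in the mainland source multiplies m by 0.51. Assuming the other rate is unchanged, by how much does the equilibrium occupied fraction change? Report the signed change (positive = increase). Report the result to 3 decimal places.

Balance m(1−p*) = e·p* gives e = m(1−p*)/p* = 0.308×0.18100/0.81900 = 0.06807.
New p* = m/(m+e) = 0.15708/(0.15708+0.06807) = 0.69767.
Δp* = 0.69767 − 0.81900 = -0.12133.

-0.121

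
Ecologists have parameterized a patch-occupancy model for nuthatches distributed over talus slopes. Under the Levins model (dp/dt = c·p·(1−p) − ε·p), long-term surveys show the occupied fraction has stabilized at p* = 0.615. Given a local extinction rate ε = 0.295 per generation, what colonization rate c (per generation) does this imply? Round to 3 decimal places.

0.766

At equilibrium c(1−p*) = ε, so c = ε/(1−p*).
c = 0.295/(1 − 0.615) = 0.295/0.3850 = 0.7662.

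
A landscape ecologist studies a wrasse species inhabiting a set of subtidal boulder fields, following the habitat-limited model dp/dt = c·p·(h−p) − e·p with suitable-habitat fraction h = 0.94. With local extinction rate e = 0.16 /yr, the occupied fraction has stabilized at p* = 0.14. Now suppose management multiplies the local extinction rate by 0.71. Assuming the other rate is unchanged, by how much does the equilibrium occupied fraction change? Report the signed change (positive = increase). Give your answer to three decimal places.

Balance c(h−p*) = e gives c = e/(0.94 − 0.14000) = 0.16/0.80000 = 0.20000.
New p* = 0.94 − e/c = 0.94 − 0.11360/0.20000 = 0.37200.
Δp* = 0.37200 − 0.14000 = +0.23200.

0.232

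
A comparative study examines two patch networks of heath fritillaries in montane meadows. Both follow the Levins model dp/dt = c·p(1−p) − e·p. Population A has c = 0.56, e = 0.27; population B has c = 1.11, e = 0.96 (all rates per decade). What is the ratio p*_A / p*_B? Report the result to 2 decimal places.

3.83

A: p*_A = 1 − 0.27/0.56 = 0.5179.
B: p*_B = 1 − 0.96/1.11 = 0.1351.
p*_A / p*_B = 0.5179/0.1351 = 3.8321.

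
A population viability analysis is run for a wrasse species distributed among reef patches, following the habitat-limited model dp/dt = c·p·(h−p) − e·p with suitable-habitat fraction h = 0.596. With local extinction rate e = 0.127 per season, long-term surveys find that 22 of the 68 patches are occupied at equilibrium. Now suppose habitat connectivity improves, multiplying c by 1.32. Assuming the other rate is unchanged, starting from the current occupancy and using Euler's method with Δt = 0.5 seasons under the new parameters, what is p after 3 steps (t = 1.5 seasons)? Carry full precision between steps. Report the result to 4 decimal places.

0.3417

Observed p* = 22/68 = 0.32353.
Balance c(h−p*) = e gives c = e/(0.596 − 0.32353) = 0.127/0.27247 = 0.46611.
Starting from p₀ = 0.32353; update p ← p + (dp/dt)·Δt with the new parameters.
p: 0.32353 → 0.33010  (Δp = +0.00657)
p: 0.33010 → 0.33614  (Δp = +0.00604)
p: 0.33614 → 0.34167  (Δp = +0.00553)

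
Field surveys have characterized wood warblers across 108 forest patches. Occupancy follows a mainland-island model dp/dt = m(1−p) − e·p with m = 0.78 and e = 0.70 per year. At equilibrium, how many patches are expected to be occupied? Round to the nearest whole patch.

p* = m/(m+e) = 0.78/1.4800 = 0.5270.
Expected occupied patches = N × p* = 108 × 0.5270 = 56.92 ≈ 57.

57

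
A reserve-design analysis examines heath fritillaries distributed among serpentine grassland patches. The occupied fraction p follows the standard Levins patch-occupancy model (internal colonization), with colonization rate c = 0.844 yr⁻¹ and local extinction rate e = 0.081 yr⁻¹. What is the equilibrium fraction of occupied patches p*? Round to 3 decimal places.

At equilibrium, colonization balances extinction: c·p*·(1−p*) = e·p*.
So p* = 1 − e/c = 1 − 0.081/0.844 = 1 − 0.0960 = 0.9040.

0.904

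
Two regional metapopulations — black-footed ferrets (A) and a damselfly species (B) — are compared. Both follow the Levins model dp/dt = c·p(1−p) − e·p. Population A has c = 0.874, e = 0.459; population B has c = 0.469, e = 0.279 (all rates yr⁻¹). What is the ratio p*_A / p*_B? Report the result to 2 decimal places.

A: p*_A = 1 − 0.459/0.874 = 0.4748.
B: p*_B = 1 − 0.279/0.469 = 0.4051.
p*_A / p*_B = 0.4748/0.4051 = 1.1721.

1.17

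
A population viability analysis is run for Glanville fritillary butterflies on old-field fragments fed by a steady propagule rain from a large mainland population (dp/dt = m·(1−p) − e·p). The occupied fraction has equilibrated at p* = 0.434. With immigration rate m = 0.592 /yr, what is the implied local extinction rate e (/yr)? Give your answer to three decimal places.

At equilibrium m(1−p*) = e·p*, so e = m(1−p*)/p*.
e = 0.592 × 0.5660 / 0.434 = 0.7721.

0.772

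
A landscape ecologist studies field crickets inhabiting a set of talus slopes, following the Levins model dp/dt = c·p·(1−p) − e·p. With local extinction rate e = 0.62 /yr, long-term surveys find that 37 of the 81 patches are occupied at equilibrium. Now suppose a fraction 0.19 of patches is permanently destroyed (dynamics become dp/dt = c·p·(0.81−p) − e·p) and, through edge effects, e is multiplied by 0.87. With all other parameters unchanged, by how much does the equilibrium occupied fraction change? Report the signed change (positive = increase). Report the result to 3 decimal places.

Observed p* = 37/81 = 0.45679.
Balance c(1−p*) = e gives c = e/(1 − 0.45679) = 0.62/0.54321 = 1.14136.
New p* = 0.81 − e/c = 0.81 − 0.53940/1.14136 = 0.33741.
Δp* = 0.33741 − 0.45679 = -0.11938.

-0.119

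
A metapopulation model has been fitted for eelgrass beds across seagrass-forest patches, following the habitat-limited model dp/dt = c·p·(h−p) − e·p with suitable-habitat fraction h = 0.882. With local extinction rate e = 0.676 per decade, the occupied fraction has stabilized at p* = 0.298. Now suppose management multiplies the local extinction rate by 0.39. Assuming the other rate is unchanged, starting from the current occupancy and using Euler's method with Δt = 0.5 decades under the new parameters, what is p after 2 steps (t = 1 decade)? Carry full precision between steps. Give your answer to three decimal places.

0.421

Balance c(h−p*) = e gives c = e/(0.882 − 0.29800) = 0.676/0.58400 = 1.15753.
Starting from p₀ = 0.29800; update p ← p + (dp/dt)·Δt with the new parameters.
p: 0.29800 → 0.35944  (Δp = +0.06144)
p: 0.35944 → 0.42077  (Δp = +0.06133)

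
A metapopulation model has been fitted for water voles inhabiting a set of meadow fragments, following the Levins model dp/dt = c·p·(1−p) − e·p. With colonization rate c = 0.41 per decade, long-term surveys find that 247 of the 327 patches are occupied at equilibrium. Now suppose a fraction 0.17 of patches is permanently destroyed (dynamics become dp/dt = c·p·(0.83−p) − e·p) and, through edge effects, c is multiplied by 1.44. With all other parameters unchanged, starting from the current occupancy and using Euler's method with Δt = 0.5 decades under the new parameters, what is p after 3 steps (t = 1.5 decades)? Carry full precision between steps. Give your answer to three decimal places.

Observed p* = 247/327 = 0.75535.
Balance c(1−p*) = e gives e = 0.41×(1 − 0.75535) = 0.10031.
Starting from p₀ = 0.75535; update p ← p + (dp/dt)·Δt with the new parameters.
p: 0.75535 → 0.73411  (Δp = -0.02124)
p: 0.73411 → 0.71808  (Δp = -0.01604)
p: 0.71808 → 0.70579  (Δp = -0.01229)

0.706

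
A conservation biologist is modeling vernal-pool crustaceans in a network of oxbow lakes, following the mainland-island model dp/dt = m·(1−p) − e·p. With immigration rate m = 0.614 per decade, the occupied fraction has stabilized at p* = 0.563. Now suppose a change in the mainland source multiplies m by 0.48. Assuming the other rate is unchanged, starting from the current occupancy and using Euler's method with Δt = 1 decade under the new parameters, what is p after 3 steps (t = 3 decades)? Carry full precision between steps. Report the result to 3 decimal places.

Balance m(1−p*) = e·p* gives e = m(1−p*)/p* = 0.614×0.43700/0.56300 = 0.47659.
Starting from p₀ = 0.56300; update p ← p + (dp/dt)·Δt with the new parameters.
t = 1: p = 0.56300 + (-0.13953) = 0.42347
t = 2: p = 0.42347 + (-0.03191) = 0.39157
t = 3: p = 0.39157 + (-0.00730) = 0.38427

0.384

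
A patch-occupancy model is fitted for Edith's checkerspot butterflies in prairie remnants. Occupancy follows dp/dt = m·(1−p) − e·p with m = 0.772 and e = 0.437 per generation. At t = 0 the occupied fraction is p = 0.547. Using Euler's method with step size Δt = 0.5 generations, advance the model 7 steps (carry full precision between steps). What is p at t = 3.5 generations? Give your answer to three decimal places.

0.638

Update rule: p ← p + [m·(1−p) − e·p]·Δt with Δt = 0.5.
  1  |  dp/dt·Δt = +0.055338  |  p_1 = 0.602338
  2  |  dp/dt·Δt = +0.021886  |  p_2 = 0.624225
  3  |  dp/dt·Δt = +0.008656  |  p_3 = 0.632881
  4  |  dp/dt·Δt = +0.003423  |  p_4 = 0.636304
  5  |  dp/dt·Δt = +0.001354  |  p_5 = 0.637658
  6  |  dp/dt·Δt = +0.000536  |  p_6 = 0.638194
  7  |  dp/dt·Δt = +0.000212  |  p_7 = 0.638406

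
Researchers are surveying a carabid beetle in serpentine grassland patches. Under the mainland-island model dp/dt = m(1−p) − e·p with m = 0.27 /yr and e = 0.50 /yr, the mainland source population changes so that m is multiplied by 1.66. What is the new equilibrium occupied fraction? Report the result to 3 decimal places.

0.473

Before: p* = 0.27/(0.27+0.50) = 0.3506.
After: m = 0.4482, e = 0.5; p* = 0.4482/0.9482 = 0.4727.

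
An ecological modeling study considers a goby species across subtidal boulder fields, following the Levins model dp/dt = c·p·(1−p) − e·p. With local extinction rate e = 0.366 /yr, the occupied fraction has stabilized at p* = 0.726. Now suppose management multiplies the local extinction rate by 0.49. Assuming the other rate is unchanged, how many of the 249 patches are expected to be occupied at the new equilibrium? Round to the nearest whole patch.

216

Balance c(1−p*) = e gives c = e/(1 − 0.72600) = 0.366/0.27400 = 1.33577.
New p* = 1 − e/c = 1 − 0.17934/1.33577 = 0.86574.
Expected occupied = 249 × 0.86574 = 215.57 ≈ 216.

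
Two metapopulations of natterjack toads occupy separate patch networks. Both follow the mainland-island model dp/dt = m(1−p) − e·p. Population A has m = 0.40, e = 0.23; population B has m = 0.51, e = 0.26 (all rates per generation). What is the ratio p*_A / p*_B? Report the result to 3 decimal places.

A: p*_A = m/(m+e) = 0.40/0.6300 = 0.6349.
B: p*_B = 0.51/0.7700 = 0.6623.
p*_A / p*_B = 0.6349/0.6623 = 0.9586.

0.959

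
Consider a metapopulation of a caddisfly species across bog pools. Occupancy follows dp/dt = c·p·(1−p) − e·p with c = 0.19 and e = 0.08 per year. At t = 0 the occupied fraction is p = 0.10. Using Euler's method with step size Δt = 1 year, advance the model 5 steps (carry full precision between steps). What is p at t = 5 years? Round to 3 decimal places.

0.152

Update rule: p ← p + [c·p·(1−p) − e·p]·Δt with Δt = 1.
p: 0.10000 → 0.10910  (Δp = +0.00910)
p: 0.10910 → 0.11884  (Δp = +0.00974)
p: 0.11884 → 0.12923  (Δp = +0.01039)
p: 0.12923 → 0.14027  (Δp = +0.01104)
p: 0.14027 → 0.15196  (Δp = +0.01169)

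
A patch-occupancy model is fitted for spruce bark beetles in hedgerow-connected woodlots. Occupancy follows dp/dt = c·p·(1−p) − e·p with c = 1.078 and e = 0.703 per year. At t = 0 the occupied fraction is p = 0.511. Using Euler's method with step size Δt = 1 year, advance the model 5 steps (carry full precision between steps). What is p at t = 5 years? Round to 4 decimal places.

0.3564

Update rule: p ← p + [c·p·(1−p) − e·p]·Δt with Δt = 1.
  1  |  dp/dt·Δt = -0.089863  |  p_1 = 0.421137
  2  |  dp/dt·Δt = -0.033264  |  p_2 = 0.387873
  3  |  dp/dt·Δt = -0.016728  |  p_3 = 0.371145
  4  |  dp/dt·Δt = -0.009314  |  p_4 = 0.361831
  5  |  dp/dt·Δt = -0.005447  |  p_5 = 0.356384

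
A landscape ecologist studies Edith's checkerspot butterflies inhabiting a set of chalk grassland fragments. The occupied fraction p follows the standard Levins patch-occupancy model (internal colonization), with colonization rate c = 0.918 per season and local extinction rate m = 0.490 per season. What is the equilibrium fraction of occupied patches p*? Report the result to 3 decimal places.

Setting dp/dt = 0 and dividing through by p* gives c·(1−p*) = m.
So p* = 1 − m/c = 1 − 0.490/0.918 = 1 − 0.5338 = 0.4662.

0.466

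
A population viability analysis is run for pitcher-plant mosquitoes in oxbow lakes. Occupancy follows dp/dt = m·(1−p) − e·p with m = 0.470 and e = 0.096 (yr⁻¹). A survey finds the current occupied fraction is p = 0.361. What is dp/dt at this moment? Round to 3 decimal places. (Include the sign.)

Colonization term: m·(1−p) = 0.470×0.6390 = 0.30033.
Extinction term: e·p = 0.03466.
dp/dt = 0.30033 − 0.03466 = 0.26567.

0.266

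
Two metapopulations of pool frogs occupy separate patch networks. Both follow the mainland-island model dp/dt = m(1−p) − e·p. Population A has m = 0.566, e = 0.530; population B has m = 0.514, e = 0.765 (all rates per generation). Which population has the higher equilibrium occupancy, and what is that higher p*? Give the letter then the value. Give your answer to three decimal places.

A: p*_A = m/(m+e) = 0.566/1.0960 = 0.5164.
B: p*_B = 0.514/1.2790 = 0.4019.
A is higher at 0.5164.

A, 0.516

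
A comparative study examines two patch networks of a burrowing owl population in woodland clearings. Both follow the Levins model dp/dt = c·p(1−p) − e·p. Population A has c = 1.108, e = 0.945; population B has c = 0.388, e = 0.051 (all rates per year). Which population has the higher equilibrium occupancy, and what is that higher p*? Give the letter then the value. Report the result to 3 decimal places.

B, 0.869

A: p*_A = 1 − 0.945/1.108 = 0.1471.
B: p*_B = 1 − 0.051/0.388 = 0.8686.
B is higher at 0.8686.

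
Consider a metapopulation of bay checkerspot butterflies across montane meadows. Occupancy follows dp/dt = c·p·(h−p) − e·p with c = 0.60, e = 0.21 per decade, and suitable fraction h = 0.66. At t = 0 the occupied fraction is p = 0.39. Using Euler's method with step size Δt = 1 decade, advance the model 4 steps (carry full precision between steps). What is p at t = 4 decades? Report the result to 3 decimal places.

0.340

Update rule: p ← p + [c·p·(h−p) − e·p]·Δt with Δt = 1.
p: 0.39000 → 0.37128  (Δp = -0.01872)
p: 0.37128 → 0.35763  (Δp = -0.01365)
p: 0.35763 → 0.34741  (Δp = -0.01022)
p: 0.34741 → 0.33961  (Δp = -0.00780)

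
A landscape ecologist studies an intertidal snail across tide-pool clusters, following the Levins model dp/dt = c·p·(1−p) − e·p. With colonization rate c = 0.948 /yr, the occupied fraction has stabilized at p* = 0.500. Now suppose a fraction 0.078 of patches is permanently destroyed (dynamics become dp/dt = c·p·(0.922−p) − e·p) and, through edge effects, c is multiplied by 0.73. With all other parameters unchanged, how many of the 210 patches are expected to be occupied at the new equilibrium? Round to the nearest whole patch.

50

Balance c(1−p*) = e gives e = 0.948×(1 − 0.50000) = 0.47400.
New p* = 0.922 − e/c = 0.922 − 0.47400/0.69204 = 0.23707.
Expected occupied = 210 × 0.23707 = 49.78 ≈ 50.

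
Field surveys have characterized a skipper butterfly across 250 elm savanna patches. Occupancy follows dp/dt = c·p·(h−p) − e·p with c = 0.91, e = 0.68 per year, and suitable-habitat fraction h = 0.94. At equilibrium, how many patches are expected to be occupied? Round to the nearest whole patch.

48

p* = h − e/c = 0.94 − 0.7473 = 0.1927.
Expected occupied patches = N × p* = 250 × 0.1927 = 48.19 ≈ 48.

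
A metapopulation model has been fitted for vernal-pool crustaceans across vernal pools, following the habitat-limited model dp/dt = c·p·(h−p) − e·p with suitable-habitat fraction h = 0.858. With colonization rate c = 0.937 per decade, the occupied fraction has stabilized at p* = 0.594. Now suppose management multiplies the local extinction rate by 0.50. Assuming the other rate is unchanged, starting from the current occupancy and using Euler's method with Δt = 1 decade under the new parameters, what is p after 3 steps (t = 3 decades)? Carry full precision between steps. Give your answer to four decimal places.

0.7185

Balance c(h−p*) = e gives e = 0.937×(0.858 − 0.59400) = 0.24737.
Starting from p₀ = 0.59400; update p ← p + (dp/dt)·Δt with the new parameters.
p: 0.59400 → 0.66747  (Δp = +0.07347)
p: 0.66747 → 0.70408  (Δp = +0.03661)
p: 0.70408 → 0.71854  (Δp = +0.01446)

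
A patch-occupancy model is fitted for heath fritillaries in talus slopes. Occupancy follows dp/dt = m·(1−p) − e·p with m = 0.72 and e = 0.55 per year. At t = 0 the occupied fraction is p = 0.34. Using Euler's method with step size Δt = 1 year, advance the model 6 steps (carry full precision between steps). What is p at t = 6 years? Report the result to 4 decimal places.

Update rule: p ← p + [m·(1−p) − e·p]·Δt with Δt = 1.
p: 0.34000 → 0.62820  (Δp = +0.28820)
p: 0.62820 → 0.55039  (Δp = -0.07781)
p: 0.55039 → 0.57140  (Δp = +0.02101)
p: 0.57140 → 0.56572  (Δp = -0.00567)
p: 0.56572 → 0.56725  (Δp = +0.00153)
p: 0.56725 → 0.56684  (Δp = -0.00041)

0.5668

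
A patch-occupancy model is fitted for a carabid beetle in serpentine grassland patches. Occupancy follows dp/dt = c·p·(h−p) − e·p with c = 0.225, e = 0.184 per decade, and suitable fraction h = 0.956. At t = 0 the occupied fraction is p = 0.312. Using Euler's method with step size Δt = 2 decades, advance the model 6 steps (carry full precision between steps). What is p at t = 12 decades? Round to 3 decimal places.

Update rule: p ← p + [c·p·(h−p) − e·p]·Δt with Δt = 2.
  1  |  dp/dt·Δt = -0.024398  |  p_1 = 0.287602
  2  |  dp/dt·Δt = -0.019333  |  p_2 = 0.268269
  3  |  dp/dt·Δt = -0.015699  |  p_3 = 0.252569
  4  |  dp/dt·Δt = -0.012996  |  p_4 = 0.239573
  5  |  dp/dt·Δt = -0.010926  |  p_5 = 0.228647
  6  |  dp/dt·Δt = -0.009304  |  p_6 = 0.219343

0.219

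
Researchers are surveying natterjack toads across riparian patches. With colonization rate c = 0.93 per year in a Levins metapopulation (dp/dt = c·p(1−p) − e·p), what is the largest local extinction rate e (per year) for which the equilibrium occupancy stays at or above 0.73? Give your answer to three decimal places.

0.251

1 − e/c ≥ 0.73 ⇒ e ≤ c(1 − 0.73) = 0.93 × 0.2700.
e_max = 0.2511.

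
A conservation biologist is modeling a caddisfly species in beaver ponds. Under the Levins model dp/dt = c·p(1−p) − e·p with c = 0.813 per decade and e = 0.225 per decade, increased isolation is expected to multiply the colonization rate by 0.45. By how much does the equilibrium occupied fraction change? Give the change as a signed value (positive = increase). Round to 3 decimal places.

-0.338

Before: p* = 1 − 0.225/0.813 = 0.7232.
After the change, c = 0.36585, e = 0.225, so p* = 1 − 0.225/0.36585 = 0.3850.
Δp* = 0.3850 − 0.7232 = -0.3383.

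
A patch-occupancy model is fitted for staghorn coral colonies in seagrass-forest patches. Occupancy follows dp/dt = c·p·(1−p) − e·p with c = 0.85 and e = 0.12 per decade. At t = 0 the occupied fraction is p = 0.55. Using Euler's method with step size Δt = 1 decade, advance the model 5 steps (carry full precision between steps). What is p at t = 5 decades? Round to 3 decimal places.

0.857

Update rule: p ← p + [c·p·(1−p) − e·p]·Δt with Δt = 1.
p: 0.55000 → 0.69437  (Δp = +0.14437)
p: 0.69437 → 0.79144  (Δp = +0.09706)
p: 0.79144 → 0.83677  (Δp = +0.04533)
p: 0.83677 → 0.85246  (Δp = +0.01569)
p: 0.85246 → 0.85707  (Δp = +0.00461)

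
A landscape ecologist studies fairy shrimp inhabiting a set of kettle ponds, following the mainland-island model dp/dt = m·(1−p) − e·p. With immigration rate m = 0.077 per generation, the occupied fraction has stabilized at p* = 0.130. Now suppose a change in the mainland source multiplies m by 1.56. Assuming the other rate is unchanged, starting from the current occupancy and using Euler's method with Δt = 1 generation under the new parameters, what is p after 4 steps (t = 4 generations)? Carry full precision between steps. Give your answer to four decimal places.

Balance m(1−p*) = e·p* gives e = m(1−p*)/p* = 0.077×0.87000/0.13000 = 0.51531.
Starting from p₀ = 0.13000; update p ← p + (dp/dt)·Δt with the new parameters.
t = 1: p = 0.13000 + (+0.03751) = 0.16751
t = 2: p = 0.16751 + (+0.01368) = 0.18119
t = 3: p = 0.18119 + (+0.00499) = 0.18618
t = 4: p = 0.18618 + (+0.00182) = 0.18800

0.1880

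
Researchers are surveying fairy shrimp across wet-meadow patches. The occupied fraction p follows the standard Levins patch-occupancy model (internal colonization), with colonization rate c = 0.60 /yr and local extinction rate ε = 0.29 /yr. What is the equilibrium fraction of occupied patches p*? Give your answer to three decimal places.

Setting dp/dt = 0 and dividing through by p* gives c·(1−p*) = ε.
So p* = 1 − ε/c = 1 − 0.29/0.60 = 1 − 0.4833 = 0.5167.

0.517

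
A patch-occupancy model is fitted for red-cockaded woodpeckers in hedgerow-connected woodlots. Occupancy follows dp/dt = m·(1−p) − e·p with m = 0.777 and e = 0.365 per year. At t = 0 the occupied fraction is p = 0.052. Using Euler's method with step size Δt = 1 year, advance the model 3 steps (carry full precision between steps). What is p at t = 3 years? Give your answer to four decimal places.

0.6822

Update rule: p ← p + [m·(1−p) − e·p]·Δt with Δt = 1.
t = 1: p = 0.05200 + (+0.71762) = 0.76962
t = 2: p = 0.76962 + (-0.10190) = 0.66771
t = 3: p = 0.66771 + (+0.01447) = 0.68218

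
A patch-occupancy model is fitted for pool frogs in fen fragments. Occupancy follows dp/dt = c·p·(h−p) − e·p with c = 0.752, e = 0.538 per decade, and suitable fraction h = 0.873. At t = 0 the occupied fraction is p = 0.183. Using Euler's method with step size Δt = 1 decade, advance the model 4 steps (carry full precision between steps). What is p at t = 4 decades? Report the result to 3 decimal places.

Update rule: p ← p + [c·p·(h−p) − e·p]·Δt with Δt = 1.
  1  |  dp/dt·Δt = -0.003499  |  p_1 = 0.179501
  2  |  dp/dt·Δt = -0.002960  |  p_2 = 0.176541
  3  |  dp/dt·Δt = -0.002518  |  p_3 = 0.174023
  4  |  dp/dt·Δt = -0.002153  |  p_4 = 0.171871

0.172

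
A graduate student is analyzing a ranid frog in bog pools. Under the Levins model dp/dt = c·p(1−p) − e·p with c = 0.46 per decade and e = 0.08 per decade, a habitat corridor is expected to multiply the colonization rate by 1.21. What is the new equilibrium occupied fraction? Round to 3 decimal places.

Before: p* = 1 − 0.08/0.46 = 0.8261.
After the change, c = 0.5566, e = 0.08, so p* = 1 − 0.08/0.5566 = 0.8563.

0.856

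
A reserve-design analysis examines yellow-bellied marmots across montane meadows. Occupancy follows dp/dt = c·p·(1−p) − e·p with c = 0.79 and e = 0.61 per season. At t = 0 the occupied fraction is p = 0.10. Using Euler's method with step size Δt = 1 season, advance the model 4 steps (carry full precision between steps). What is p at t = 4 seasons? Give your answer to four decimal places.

0.1406

Update rule: p ← p + [c·p·(1−p) − e·p]·Δt with Δt = 1.
  1  |  dp/dt·Δt = +0.010100  |  p_1 = 0.110100
  2  |  dp/dt·Δt = +0.010242  |  p_2 = 0.120342
  3  |  dp/dt·Δt = +0.010221  |  p_3 = 0.130562
  4  |  dp/dt·Δt = +0.010034  |  p_4 = 0.140597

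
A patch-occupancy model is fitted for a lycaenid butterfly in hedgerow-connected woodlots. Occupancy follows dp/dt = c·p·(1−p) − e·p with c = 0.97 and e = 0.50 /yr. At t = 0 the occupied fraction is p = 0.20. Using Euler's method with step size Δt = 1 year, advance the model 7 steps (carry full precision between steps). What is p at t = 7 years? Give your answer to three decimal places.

Update rule: p ← p + [c·p·(1−p) − e·p]·Δt with Δt = 1.
t = 1: p = 0.20000 + (+0.05520) = 0.25520
t = 2: p = 0.25520 + (+0.05677) = 0.31197
t = 3: p = 0.31197 + (+0.05222) = 0.36419
t = 4: p = 0.36419 + (+0.04251) = 0.40670
t = 5: p = 0.40670 + (+0.03070) = 0.43741
t = 6: p = 0.43741 + (+0.02000) = 0.45740
t = 7: p = 0.45740 + (+0.01204) = 0.46944

0.469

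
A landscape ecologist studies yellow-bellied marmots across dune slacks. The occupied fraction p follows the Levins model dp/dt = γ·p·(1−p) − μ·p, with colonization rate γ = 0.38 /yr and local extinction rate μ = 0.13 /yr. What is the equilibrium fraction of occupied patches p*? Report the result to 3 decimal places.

At equilibrium, colonization balances extinction: γ·p*·(1−p*) = μ·p*.
So p* = 1 − μ/γ = 1 − 0.13/0.38 = 1 − 0.3421 = 0.6579.

0.658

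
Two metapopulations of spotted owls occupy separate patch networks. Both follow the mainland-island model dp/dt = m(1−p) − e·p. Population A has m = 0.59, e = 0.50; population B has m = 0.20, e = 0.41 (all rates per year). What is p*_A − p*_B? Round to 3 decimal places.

A: p*_A = m/(m+e) = 0.59/1.0900 = 0.5413.
B: p*_B = 0.20/0.6100 = 0.3279.
p*_A − p*_B = 0.5413 − 0.3279 = 0.2134.

0.213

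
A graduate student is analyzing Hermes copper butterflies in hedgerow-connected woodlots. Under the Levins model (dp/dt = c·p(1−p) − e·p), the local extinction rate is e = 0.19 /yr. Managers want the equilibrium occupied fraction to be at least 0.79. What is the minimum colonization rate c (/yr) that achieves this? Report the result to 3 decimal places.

p* = 1 − e/c ≥ 0.79 requires e/c ≤ 0.2100, i.e. c ≥ e/0.2100.
c_min = 0.19/0.2100 = 0.9048.

0.905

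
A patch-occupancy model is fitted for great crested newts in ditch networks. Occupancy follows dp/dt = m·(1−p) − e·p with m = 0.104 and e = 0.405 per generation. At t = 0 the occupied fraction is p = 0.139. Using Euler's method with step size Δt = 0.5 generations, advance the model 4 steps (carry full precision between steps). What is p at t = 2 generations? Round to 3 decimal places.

0.184

Update rule: p ← p + [m·(1−p) − e·p]·Δt with Δt = 0.5.
p: 0.13900 → 0.15562  (Δp = +0.01662)
p: 0.15562 → 0.16802  (Δp = +0.01239)
p: 0.16802 → 0.17726  (Δp = +0.00924)
p: 0.17726 → 0.18415  (Δp = +0.00689)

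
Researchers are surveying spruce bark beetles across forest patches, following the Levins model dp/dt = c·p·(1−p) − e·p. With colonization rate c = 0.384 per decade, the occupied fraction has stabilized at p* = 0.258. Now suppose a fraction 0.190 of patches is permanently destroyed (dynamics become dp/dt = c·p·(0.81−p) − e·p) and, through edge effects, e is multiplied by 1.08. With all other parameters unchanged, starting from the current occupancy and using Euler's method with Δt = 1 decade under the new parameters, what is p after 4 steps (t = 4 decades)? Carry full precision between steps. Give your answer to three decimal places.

Balance c(1−p*) = e gives e = 0.384×(1 − 0.25800) = 0.28493.
Starting from p₀ = 0.25800; update p ← p + (dp/dt)·Δt with the new parameters.
step 1: Δp = -0.02470, p = 0.23330
step 2: Δp = -0.02013, p = 0.21317
step 3: Δp = -0.01674, p = 0.19643
step 4: Δp = -0.01416, p = 0.18226

0.182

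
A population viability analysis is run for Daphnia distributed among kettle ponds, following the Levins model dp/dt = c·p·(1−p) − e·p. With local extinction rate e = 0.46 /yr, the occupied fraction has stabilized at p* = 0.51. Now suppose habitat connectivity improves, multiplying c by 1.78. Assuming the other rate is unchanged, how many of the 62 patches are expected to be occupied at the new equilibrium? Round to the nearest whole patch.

Balance c(1−p*) = e gives c = e/(1 − 0.51000) = 0.46/0.49000 = 0.93878.
New p* = 1 − e/c = 1 − 0.46000/1.67103 = 0.72472.
Expected occupied = 62 × 0.72472 = 44.93 ≈ 45.

45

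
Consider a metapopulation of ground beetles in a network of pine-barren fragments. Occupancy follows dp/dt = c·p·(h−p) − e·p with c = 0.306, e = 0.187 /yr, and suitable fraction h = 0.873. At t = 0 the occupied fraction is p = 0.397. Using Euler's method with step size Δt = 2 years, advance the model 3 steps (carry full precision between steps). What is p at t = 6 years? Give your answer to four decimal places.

0.3248

Update rule: p ← p + [c·p·(h−p) − e·p]·Δt with Δt = 2.
  1  |  dp/dt·Δt = -0.032827  |  p_1 = 0.364173
  2  |  dp/dt·Δt = -0.022796  |  p_2 = 0.341376
  3  |  dp/dt·Δt = -0.016607  |  p_3 = 0.324770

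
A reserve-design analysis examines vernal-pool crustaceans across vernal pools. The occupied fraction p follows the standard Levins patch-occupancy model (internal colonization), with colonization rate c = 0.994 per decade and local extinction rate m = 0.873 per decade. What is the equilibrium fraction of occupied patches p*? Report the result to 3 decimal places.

0.122

At equilibrium, colonization balances extinction: c·p*·(1−p*) = m·p*.
So p* = 1 − m/c = 1 − 0.873/0.994 = 1 − 0.8783 = 0.1217.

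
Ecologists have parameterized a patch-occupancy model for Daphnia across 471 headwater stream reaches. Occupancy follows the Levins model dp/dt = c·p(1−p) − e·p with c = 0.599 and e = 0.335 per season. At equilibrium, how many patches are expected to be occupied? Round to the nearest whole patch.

p* = 1 − e/c = 1 − 0.335/0.599 = 0.4407.
Expected occupied patches = N × p* = 471 × 0.4407 = 207.59 ≈ 208.

208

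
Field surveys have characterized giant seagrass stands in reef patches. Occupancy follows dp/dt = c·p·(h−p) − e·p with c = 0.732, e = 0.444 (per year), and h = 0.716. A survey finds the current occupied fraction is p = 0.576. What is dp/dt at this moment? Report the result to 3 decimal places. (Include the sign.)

Colonization term: c·p·(h−p) = 0.732×0.576×0.1400 = 0.05903.
Extinction term: e·p = 0.25574.
dp/dt = 0.05903 − 0.25574 = -0.19672.

-0.197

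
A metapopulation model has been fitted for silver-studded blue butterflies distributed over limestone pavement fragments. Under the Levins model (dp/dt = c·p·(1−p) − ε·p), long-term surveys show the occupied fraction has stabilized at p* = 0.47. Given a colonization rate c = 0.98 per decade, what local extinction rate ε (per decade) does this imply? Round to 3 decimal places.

At equilibrium c(1−p*) = ε.
ε = 0.98 × (1 − 0.47) = 0.98 × 0.5300 = 0.5194.

0.519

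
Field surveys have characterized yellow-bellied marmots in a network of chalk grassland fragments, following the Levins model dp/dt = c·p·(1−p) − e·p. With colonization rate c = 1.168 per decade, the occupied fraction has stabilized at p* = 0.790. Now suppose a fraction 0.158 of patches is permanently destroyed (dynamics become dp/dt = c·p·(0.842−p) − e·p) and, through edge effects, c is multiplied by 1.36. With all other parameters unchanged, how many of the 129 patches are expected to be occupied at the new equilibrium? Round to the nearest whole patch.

Balance c(1−p*) = e gives e = 1.168×(1 − 0.79000) = 0.24528.
New p* = 0.842 − e/c = 0.842 − 0.24528/1.58848 = 0.68759.
Expected occupied = 129 × 0.68759 = 88.70 ≈ 89.

89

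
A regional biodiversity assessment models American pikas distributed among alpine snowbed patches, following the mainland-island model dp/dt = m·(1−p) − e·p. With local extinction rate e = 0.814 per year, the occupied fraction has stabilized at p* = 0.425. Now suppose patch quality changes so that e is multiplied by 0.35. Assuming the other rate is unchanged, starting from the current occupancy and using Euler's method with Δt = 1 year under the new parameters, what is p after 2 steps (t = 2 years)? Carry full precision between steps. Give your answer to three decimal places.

0.675

Balance m(1−p*) = e·p* gives m = e·p*/(1−p*) = 0.814×0.42500/0.57500 = 0.60165.
Starting from p₀ = 0.42500; update p ← p + (dp/dt)·Δt with the new parameters.
  1  |  dp/dt·Δt = +0.224867  |  p_1 = 0.649868
  2  |  dp/dt·Δt = +0.025511  |  p_2 = 0.675378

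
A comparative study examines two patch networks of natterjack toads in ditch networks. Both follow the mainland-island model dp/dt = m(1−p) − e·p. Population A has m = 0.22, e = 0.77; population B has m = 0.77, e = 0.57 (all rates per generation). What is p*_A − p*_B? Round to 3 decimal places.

-0.352

A: p*_A = m/(m+e) = 0.22/0.9900 = 0.2222.
B: p*_B = 0.77/1.3400 = 0.5746.
p*_A − p*_B = 0.2222 − 0.5746 = -0.3524.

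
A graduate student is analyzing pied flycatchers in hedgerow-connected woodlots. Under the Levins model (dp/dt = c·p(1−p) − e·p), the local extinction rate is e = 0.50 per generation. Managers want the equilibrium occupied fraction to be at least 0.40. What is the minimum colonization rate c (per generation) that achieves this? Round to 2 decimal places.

0.83

p* = 1 − e/c ≥ 0.40 requires e/c ≤ 0.6000, i.e. c ≥ e/0.6000.
c_min = 0.50/0.6000 = 0.8333.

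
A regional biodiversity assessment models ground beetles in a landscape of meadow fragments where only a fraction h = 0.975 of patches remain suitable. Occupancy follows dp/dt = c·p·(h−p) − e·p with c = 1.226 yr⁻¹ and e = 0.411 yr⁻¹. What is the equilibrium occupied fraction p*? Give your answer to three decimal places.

0.640

Setting dp/dt = 0 and dividing by p* gives c·(h−p*) = e.
So p* = h − e/c = 0.975 − 0.411/1.226 = 0.975 − 0.3352 = 0.6398.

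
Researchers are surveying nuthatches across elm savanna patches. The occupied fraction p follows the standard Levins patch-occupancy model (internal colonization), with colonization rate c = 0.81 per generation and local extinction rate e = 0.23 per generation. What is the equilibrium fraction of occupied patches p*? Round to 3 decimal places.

0.716

Setting dp/dt = 0 and dividing through by p* gives c·(1−p*) = e.
So p* = 1 − e/c = 1 − 0.23/0.81 = 1 − 0.2840 = 0.7160.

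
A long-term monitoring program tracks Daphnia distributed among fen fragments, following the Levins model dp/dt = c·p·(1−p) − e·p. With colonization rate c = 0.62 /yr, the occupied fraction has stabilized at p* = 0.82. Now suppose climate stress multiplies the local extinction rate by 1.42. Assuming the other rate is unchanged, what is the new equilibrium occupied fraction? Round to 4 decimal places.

0.7444

Balance c(1−p*) = e gives e = 0.62×(1 − 0.82000) = 0.11160.
New p* = 1 − e/c = 1 − 0.15847/0.62000 = 0.74440.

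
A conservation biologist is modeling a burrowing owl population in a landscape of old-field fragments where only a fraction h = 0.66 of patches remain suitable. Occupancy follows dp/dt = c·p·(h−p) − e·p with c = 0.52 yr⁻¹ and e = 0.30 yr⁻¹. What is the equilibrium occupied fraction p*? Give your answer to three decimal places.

0.083

Setting dp/dt = 0 and dividing by p* gives c·(h−p*) = e.
So p* = h − e/c = 0.66 − 0.30/0.52 = 0.66 − 0.5769 = 0.0831.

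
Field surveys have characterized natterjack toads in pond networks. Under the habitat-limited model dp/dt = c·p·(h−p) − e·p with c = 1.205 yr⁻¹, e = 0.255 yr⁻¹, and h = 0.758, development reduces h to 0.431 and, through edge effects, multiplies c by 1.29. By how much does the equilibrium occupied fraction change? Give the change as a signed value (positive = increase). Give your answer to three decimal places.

-0.279

Before: p* = h − e/c = 0.758 − 0.255/1.205 = 0.758 − 0.2116 = 0.5464.
After: c = 1.55445, e = 0.255, h = 0.431; p* = 0.431 − 0.255/1.55445 = 0.2670.
Δp* = 0.2670 − 0.5464 = -0.2794.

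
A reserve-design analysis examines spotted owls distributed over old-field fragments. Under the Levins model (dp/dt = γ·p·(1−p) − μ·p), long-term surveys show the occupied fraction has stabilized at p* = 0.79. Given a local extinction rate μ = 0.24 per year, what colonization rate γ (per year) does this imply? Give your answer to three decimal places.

At equilibrium γ(1−p*) = μ, so γ = μ/(1−p*).
γ = 0.24/(1 − 0.79) = 0.24/0.2100 = 1.1429.

1.143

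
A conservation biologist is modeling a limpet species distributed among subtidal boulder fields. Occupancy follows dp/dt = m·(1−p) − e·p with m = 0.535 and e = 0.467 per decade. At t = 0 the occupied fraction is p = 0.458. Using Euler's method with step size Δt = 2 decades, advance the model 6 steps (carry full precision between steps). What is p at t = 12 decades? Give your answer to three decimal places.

0.456

Update rule: p ← p + [m·(1−p) − e·p]·Δt with Δt = 2.
  1  |  dp/dt·Δt = +0.152168  |  p_1 = 0.610168
  2  |  dp/dt·Δt = -0.152777  |  p_2 = 0.457391
  3  |  dp/dt·Δt = +0.153388  |  p_3 = 0.610779
  4  |  dp/dt·Δt = -0.154001  |  p_4 = 0.456778
  5  |  dp/dt·Δt = +0.154617  |  p_5 = 0.611395
  6  |  dp/dt·Δt = -0.155236  |  p_6 = 0.456159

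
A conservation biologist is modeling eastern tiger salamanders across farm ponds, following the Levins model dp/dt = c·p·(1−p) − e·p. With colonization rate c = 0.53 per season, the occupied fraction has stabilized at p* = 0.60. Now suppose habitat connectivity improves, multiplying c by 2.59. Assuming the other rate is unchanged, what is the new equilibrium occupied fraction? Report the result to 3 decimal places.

Balance c(1−p*) = e gives e = 0.53×(1 − 0.60000) = 0.21200.
New p* = 1 − e/c = 1 − 0.21200/1.37270 = 0.84556.

0.846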